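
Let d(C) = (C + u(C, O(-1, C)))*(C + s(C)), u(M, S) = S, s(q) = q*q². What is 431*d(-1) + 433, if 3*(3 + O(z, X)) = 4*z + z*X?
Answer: 4743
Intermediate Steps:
s(q) = q³
O(z, X) = -3 + 4*z/3 + X*z/3 (O(z, X) = -3 + (4*z + z*X)/3 = -3 + (4*z + X*z)/3 = -3 + (4*z/3 + X*z/3) = -3 + 4*z/3 + X*z/3)
d(C) = (-13/3 + 2*C/3)*(C + C³) (d(C) = (C + (-3 + (4/3)*(-1) + (⅓)*C*(-1)))*(C + C³) = (C + (-3 - 4/3 - C/3))*(C + C³) = (C + (-13/3 - C/3))*(C + C³) = (-13/3 + 2*C/3)*(C + C³))
431*d(-1) + 433 = 431*((⅓)*(-1)*(-13 - 13*(-1)² + 2*(-1) + 2*(-1)³)) + 433 = 431*((⅓)*(-1)*(-13 - 13*1 - 2 + 2*(-1))) + 433 = 431*((⅓)*(-1)*(-13 - 13 - 2 - 2)) + 433 = 431*((⅓)*(-1)*(-30)) + 433 = 431*10 + 433 = 4310 + 433 = 4743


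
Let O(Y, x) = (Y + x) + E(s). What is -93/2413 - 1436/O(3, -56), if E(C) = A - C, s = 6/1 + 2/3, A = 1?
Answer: 2594709/106172 ≈ 24.439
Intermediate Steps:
s = 20/3 (s = 6*1 + 2*(⅓) = 6 + ⅔ = 20/3 ≈ 6.6667)
E(C) = 1 - C
O(Y, x) = -17/3 + Y + x (O(Y, x) = (Y + x) + (1 - 1*20/3) = (Y + x) + (1 - 20/3) = (Y + x) - 17/3 = -17/3 + Y + x)
-93/2413 - 1436/O(3, -56) = -93/2413 - 1436/(-17/3 + 3 - 56) = -93*1/2413 - 1436/(-176/3) = -93/2413 - 1436*(-3/176) = -93/2413 + 1077/44 = 2594709/106172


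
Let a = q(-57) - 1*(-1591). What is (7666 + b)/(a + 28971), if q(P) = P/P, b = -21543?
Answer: -13877/30563 ≈ -0.45405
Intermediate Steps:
q(P) = 1
a = 1592 (a = 1 - 1*(-1591) = 1 + 1591 = 1592)
(7666 + b)/(a + 28971) = (7666 - 21543)/(1592 + 28971) = -13877/30563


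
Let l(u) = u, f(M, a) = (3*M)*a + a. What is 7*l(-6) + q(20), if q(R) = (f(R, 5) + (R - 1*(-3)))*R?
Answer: 6518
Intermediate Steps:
f(M, a) = a + 3*M*a (f(M, a) = 3*M*a + a = a + 3*M*a)
q(R) = R*(8 + 16*R) (q(R) = (5*(1 + 3*R) + (R - 1*(-3)))*R = ((5 + 15*R) + (R + 3))*R = ((5 + 15*R) + (3 + R))*R = (8 + 16*R)*R = R*(8 + 16*R))
7*l(-6) + q(20) = 7*(-6) + 8*20*(1 + 2*20) = -42 + 8*20*(1 + 40) = -42 + 8*20*41 = -42 + 6560 = 6518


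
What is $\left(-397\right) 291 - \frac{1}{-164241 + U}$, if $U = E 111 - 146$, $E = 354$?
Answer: $- \frac{14451619010}{125093} \approx -1.1553 \cdot 10^{5}$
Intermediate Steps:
$U = 39148$ ($U = 354 \cdot 111 - 146 = 39294 - 146 = 39148$)
$\left(-397\right) 291 - \frac{1}{-164241 + U} = \left(-397\right) 291 - \frac{1}{-164241 + 39148} = -115527 - \frac{1}{-125093} = -115527 - - \frac{1}{125093} = -115527 + \frac{1}{125093} = - \frac{14451619010}{125093}$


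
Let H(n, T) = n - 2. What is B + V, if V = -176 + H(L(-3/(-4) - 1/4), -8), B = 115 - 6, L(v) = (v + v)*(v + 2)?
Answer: -133/2 ≈ -66.500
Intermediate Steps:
L(v) = 2*v*(2 + v) (L(v) = (2*v)*(2 + v) = 2*v*(2 + v))
H(n, T) = -2 + n
B = 109
V = -351/2 (V = -176 + (-2 + 2*(-3/(-4) - 1/4)*(2 + (-3/(-4) - 1/4))) = -176 + (-2 + 2*(-3*(-¼) - 1*¼)*(2 + (-3*(-¼) - 1*¼))) = -176 + (-2 + 2*(¾ - ¼)*(2 + (¾ - ¼))) = -176 + (-2 + 2*(½)*(2 + ½)) = -176 + (-2 + 2*(½)*(5/2)) = -176 + (-2 + 5/2) = -176 + ½ = -351/2 ≈ -175.50)
B + V = 109 - 351/2 = -133/2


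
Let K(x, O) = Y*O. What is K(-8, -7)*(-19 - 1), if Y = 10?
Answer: 1400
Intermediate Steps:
K(x, O) = 10*O
K(-8, -7)*(-19 - 1) = (10*(-7))*(-19 - 1) = -70*(-20) = 1400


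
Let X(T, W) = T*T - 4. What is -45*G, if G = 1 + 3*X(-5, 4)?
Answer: -2880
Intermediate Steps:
X(T, W) = -4 + T² (X(T, W) = T² - 4 = -4 + T²)
G = 64 (G = 1 + 3*(-4 + (-5)²) = 1 + 3*(-4 + 25) = 1 + 3*21 = 1 + 63 = 64)
-45*G = -45*64 = -2880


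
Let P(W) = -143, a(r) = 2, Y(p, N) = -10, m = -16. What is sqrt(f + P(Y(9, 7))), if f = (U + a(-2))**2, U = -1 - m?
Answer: sqrt(146) ≈ 12.083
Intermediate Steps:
U = 15 (U = -1 - 1*(-16) = -1 + 16 = 15)
f = 289 (f = (15 + 2)**2 = 17**2 = 289)
sqrt(f + P(Y(9, 7))) = sqrt(289 - 143) = sqrt(146)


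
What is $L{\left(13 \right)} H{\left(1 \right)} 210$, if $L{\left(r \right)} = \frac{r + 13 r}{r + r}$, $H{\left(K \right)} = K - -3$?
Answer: $5880$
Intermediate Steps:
$H{\left(K \right)} = 3 + K$ ($H{\left(K \right)} = K + 3 = 3 + K$)
$L{\left(r \right)} = 7$ ($L{\left(r \right)} = \frac{14 r}{2 r} = 14 r \frac{1}{2 r} = 7$)
$L{\left(13 \right)} H{\left(1 \right)} 210 = 7 \left(3 + 1\right) 210 = 7 \cdot 4 \cdot 210 = 28 \cdot 210 = 5880$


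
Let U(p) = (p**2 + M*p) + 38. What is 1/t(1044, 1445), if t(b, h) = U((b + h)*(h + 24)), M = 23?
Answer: 1/13368913604162 ≈ 7.4800e-14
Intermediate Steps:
U(p) = 38 + p**2 + 23*p (U(p) = (p**2 + 23*p) + 38 = 38 + p**2 + 23*p)
t(b, h) = 38 + (24 + h)**2*(b + h)**2 + 23*(24 + h)*(b + h) (t(b, h) = 38 + ((b + h)*(h + 24))**2 + 23*((b + h)*(h + 24)) = 38 + ((b + h)*(24 + h))**2 + 23*((b + h)*(24 + h)) = 38 + ((24 + h)*(b + h))**2 + 23*((24 + h)*(b + h)) = 38 + (24 + h)**2*(b + h)**2 + 23*(24 + h)*(b + h))
1/t(1044, 1445) = 1/(38 + (1445**2 + 24*1044 + 24*1445 + 1044*1445)**2 + 23*1445**2 + 552*1044 + 552*1445 + 23*1044*1445) = 1/(38 + (2088025 + 25056 + 34680 + 1508580)**2 + 23*2088025 + 576288 + 797640 + 34697340) = 1/(38 + 3656341**2 + 48024575 + 576288 + 797640 + 34697340) = 1/(38 + 13368829508281 + 48024575 + 576288 + 797640 + 34697340) = 1/13368913604162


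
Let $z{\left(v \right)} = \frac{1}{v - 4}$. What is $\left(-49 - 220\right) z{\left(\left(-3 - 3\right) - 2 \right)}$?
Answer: $\frac{269}{12} \approx 22.417$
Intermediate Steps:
$z{\left(v \right)} = \frac{1}{-4 + v}$
$\left(-49 - 220\right) z{\left(\left(-3 - 3\right) - 2 \right)} = \frac{-49 - 220}{-4 - 8} = - \frac{269}{-4 - 8} = - \frac{269}{-12} = \left(-269\right) \left(- \frac{1}{12}\right) = \frac{269}{12}$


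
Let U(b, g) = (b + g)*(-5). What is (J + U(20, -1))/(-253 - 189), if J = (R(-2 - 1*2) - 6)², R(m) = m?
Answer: -5/442 ≈ -0.011312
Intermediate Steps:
J = 100 (J = ((-2 - 1*2) - 6)² = ((-2 - 2) - 6)² = (-4 - 6)² = (-10)² = 100)
U(b, g) = -5*b - 5*g
(J + U(20, -1))/(-253 - 189) = (100 + (-5*20 - 5*(-1)))/(-253 - 189) = (100 + (-100 + 5))/(-442) = (100 - 95)*(-1/442) = 5*(-1/442) = -5/442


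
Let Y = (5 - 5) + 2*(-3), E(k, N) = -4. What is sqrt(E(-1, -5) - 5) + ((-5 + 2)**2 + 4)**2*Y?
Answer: -1014 + 3*I ≈ -1014.0 + 3.0*I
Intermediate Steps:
Y = -6 (Y = 0 - 6 = -6)
sqrt(E(-1, -5) - 5) + ((-5 + 2)**2 + 4)**2*Y = sqrt(-4 - 5) + ((-5 + 2)**2 + 4)**2*(-6) = sqrt(-9) + ((-3)**2 + 4)**2*(-6) = 3*I + (9 + 4)**2*(-6) = 3*I + 13**2*(-6) = 3*I + 169*(-6) = 3*I - 1014 = -1014 + 3*I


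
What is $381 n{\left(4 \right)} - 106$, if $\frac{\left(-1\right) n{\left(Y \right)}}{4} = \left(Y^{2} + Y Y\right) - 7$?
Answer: $-38206$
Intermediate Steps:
$n{\left(Y \right)} = 28 - 8 Y^{2}$ ($n{\left(Y \right)} = - 4 \left(\left(Y^{2} + Y Y\right) - 7\right) = - 4 \left(\left(Y^{2} + Y^{2}\right) - 7\right) = - 4 \left(2 Y^{2} - 7\right) = - 4 \left(-7 + 2 Y^{2}\right) = 28 - 8 Y^{2}$)
$381 n{\left(4 \right)} - 106 = 381 \left(28 - 8 \cdot 4^{2}\right) - 106 = 381 \left(28 - 128\right) - 106 = 381 \left(-100\right) - 106 = -38100 - 106 = -38206$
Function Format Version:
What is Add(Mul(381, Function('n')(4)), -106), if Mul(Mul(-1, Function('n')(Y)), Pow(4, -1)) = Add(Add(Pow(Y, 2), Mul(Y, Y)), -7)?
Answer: -38206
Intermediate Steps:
Function('n')(Y) = Add(28, Mul(-8, Pow(Y, 2))) (Function('n')(Y) = Mul(-4, Add(Add(Pow(Y, 2), Mul(Y, Y)), -7)) = Mul(-4, Add(Add(Pow(Y, 2), Pow(Y, 2)), -7)) = Mul(-4, Add(Mul(2, Pow(Y, 2)), -7)) = Mul(-4, Add(-7, Mul(2, Pow(Y, 2)))) = Add(28, Mul(-8, Pow(Y, 2))))
Add(Mul(381, Function('n')(4)), -106) = Add(Mul(381, Add(28, Mul(-8, Pow(4, 2)))), -106) = Add(Mul(381, Add(28, Mul(-8, 16))), -106) = Add(Mul(381, Add(28, -128)), -106) = Add(Mul(381, -100), -106) = Add(-38100, -106) = -38206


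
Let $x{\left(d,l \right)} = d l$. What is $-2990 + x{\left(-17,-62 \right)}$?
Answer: $-1936$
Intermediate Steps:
$-2990 + x{\left(-17,-62 \right)} = -2990 - -1054 = -2990 + 1054 = -1936$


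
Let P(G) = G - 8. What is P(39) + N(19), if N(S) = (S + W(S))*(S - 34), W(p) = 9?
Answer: -389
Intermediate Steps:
P(G) = -8 + G
N(S) = (-34 + S)*(9 + S) (N(S) = (S + 9)*(S - 34) = (9 + S)*(-34 + S) = (-34 + S)*(9 + S))
P(39) + N(19) = (-8 + 39) + (-306 + 19² - 25*19) = 31 + (-306 + 361 - 475) = 31 - 420 = -389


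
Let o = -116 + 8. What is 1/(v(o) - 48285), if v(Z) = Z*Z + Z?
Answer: -1/36729 ≈ -2.7226e-5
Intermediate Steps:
o = -108
v(Z) = Z + Z² (v(Z) = Z² + Z = Z + Z²)
1/(v(o) - 48285) = 1/(-108*(1 - 108) - 48285) = 1/(-108*(-107) - 48285) = 1/(11556 - 48285) = 1/(-36729) = -1/36729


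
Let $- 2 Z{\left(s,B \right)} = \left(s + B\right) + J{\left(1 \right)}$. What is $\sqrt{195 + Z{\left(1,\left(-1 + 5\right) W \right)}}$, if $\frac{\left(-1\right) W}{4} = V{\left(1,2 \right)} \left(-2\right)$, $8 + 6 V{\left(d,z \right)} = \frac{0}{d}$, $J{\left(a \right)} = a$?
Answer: $\frac{\sqrt{1938}}{3} \approx 14.674$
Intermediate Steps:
$V{\left(d,z \right)} = - \frac{4}{3}$ ($V{\left(d,z \right)} = - \frac{4}{3} + \frac{0 \frac{1}{d}}{6} = - \frac{4}{3} + \frac{1}{6} \cdot 0 = - \frac{4}{3} + 0 = - \frac{4}{3}$)
$W = - \frac{32}{3}$ ($W = - 4 \left(\left(- \frac{4}{3}\right) \left(-2\right)\right) = \left(-4\right) \frac{8}{3} = - \frac{32}{3} \approx -10.667$)
$Z{\left(s,B \right)} = - \frac{1}{2} - \frac{B}{2} - \frac{s}{2}$ ($Z{\left(s,B \right)} = - \frac{\left(s + B\right) + 1}{2} = - \frac{\left(B + s\right) + 1}{2} = - \frac{1 + B + s}{2} = - \frac{1}{2} - \frac{B}{2} - \frac{s}{2}$)
$\sqrt{195 + Z{\left(1,\left(-1 + 5\right) W \right)}} = \sqrt{195 - \left(1 + \frac{1}{2} \left(-1 + 5\right) \left(- \frac{32}{3}\right)\right)} = \sqrt{195 - \left(1 + \frac{1}{2} \cdot 4 \left(- \frac{32}{3}\right)\right)} = \sqrt{195 - - \frac{61}{3}} = \sqrt{195 + \frac{61}{3}} = \sqrt{\frac{646}{3}} = \frac{\sqrt{1938}}{3}$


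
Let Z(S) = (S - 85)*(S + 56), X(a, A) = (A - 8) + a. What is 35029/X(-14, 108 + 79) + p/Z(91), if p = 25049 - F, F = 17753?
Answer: 1783301/8085 ≈ 220.57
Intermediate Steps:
X(a, A) = -8 + A + a (X(a, A) = (-8 + A) + a = -8 + A + a)
Z(S) = (-85 + S)*(56 + S)
p = 7296 (p = 25049 - 1*17753 = 25049 - 17753 = 7296)
35029/X(-14, 108 + 79) + p/Z(91) = 35029/(-8 + (108 + 79) - 14) + 7296/(-4760 + 91² - 29*91) = 35029/(-8 + 187 - 14) + 7296/(-4760 + 8281 - 2639) = 35029/165 + 7296/882 = 35029*(1/165) + 7296*(1/882) = 35029/165 + 1216/147 = 1783301/8085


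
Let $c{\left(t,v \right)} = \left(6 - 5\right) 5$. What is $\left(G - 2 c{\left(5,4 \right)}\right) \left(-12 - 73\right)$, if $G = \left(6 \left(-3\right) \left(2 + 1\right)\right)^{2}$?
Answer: $-247010$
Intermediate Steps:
$c{\left(t,v \right)} = 5$ ($c{\left(t,v \right)} = 1 \cdot 5 = 5$)
$G = 2916$ ($G = \left(\left(-18\right) 3\right)^{2} = \left(-54\right)^{2} = 2916$)
$\left(G - 2 c{\left(5,4 \right)}\right) \left(-12 - 73\right) = \left(2916 - 10\right) \left(-12 - 73\right) = 2906 \left(-85\right) = -247010$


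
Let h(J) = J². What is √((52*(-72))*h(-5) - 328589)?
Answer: I*√422189 ≈ 649.76*I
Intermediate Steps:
√((52*(-72))*h(-5) - 328589) = √((52*(-72))*(-5)² - 328589) = √(-3744*25 - 328589) = √(-93600 - 328589) = √(-422189) = I*√422189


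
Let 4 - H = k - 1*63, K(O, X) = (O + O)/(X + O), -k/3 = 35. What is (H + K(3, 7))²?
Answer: 744769/25 ≈ 29791.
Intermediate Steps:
k = -105 (k = -3*35 = -105)
K(O, X) = 2*O/(O + X) (K(O, X) = (2*O)/(O + X) = 2*O/(O + X))
H = 172 (H = 4 - (-105 - 1*63) = 4 - (-105 - 63) = 4 - 1*(-168) = 4 + 168 = 172)
(H + K(3, 7))² = (172 + 2*3/(3 + 7))² = (172 + 2*3/10)² = (172 + 2*3*(⅒))² = (172 + ⅗)² = (863/5)² = 744769/25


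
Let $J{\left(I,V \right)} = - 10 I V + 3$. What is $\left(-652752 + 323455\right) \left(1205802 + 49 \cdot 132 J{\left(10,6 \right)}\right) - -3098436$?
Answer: $874482235854$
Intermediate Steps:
$J{\left(I,V \right)} = 3 - 10 I V$ ($J{\left(I,V \right)} = - 10 I V + 3 = 3 - 10 I V$)
$\left(-652752 + 323455\right) \left(1205802 + 49 \cdot 132 J{\left(10,6 \right)}\right) - -3098436 = \left(-652752 + 323455\right) \left(1205802 + 49 \cdot 132 \left(3 - 100 \cdot 6\right)\right) - -3098436 = - 329297 \left(1205802 + 6468 \left(3 - 600\right)\right) + 3098436 = - 329297 \left(1205802 + 6468 \left(-597\right)\right) + 3098436 = - 329297 \left(1205802 - 3861396\right) + 3098436 = \left(-329297\right) \left(-2655594\right) + 3098436 = 874479137418 + 3098436 = 874482235854$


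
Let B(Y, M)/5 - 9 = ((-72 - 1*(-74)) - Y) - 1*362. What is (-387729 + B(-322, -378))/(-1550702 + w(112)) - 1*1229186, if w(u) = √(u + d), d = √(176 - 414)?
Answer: -1229186 + 387874/(1550702 - √(112 + I*√238)) ≈ -1.2292e+6 + 1.1729e-7*I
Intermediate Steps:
d = I*√238 (d = √(-238) = I*√238 ≈ 15.427*I)
B(Y, M) = -1755 - 5*Y (B(Y, M) = 45 + 5*(((-72 - 1*(-74)) - Y) - 1*362) = 45 + 5*(((-72 + 74) - Y) - 362) = 45 + 5*((2 - Y) - 362) = 45 + 5*(-360 - Y) = 45 + (-1800 - 5*Y) = -1755 - 5*Y)
w(u) = √(u + I*√238)
(-387729 + B(-322, -378))/(-1550702 + w(112)) - 1*1229186 = (-387729 + (-1755 - 5*(-322)))/(-1550702 + √(112 + I*√238)) - 1*1229186 = (-387729 + (-1755 + 1610))/(-1550702 + √(112 + I*√238)) - 1229186 = (-387729 - 145)/(-1550702 + √(112 + I*√238)) - 1229186 = -387874/(-1550702 + √(112 + I*√238)) - 1229186 = -1229186 - 387874/(-1550702 + √(112 + I*√238))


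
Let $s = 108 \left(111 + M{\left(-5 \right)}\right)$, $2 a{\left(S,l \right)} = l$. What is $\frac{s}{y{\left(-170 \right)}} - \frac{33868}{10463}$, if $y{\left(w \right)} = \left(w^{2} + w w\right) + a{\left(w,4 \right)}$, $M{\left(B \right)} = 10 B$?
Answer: $- \frac{944353946}{302391163} \approx -3.123$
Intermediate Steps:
$a{\left(S,l \right)} = \frac{l}{2}$
$s = 6588$ ($s = 108 \left(111 + 10 \left(-5\right)\right) = 108 \left(111 - 50\right) = 108 \cdot 61 = 6588$)
$y{\left(w \right)} = 2 + 2 w^{2}$ ($y{\left(w \right)} = \left(w^{2} + w w\right) + \frac{1}{2} \cdot 4 = \left(w^{2} + w^{2}\right) + 2 = 2 w^{2} + 2 = 2 + 2 w^{2}$)
$\frac{s}{y{\left(-170 \right)}} - \frac{33868}{10463} = \frac{6588}{2 + 2 \left(-170\right)^{2}} - \frac{33868}{10463} = \frac{6588}{2 + 2 \cdot 28900} - \frac{33868}{10463} = \frac{6588}{2 + 57800} - \frac{33868}{10463} = \frac{6588}{57802} - \frac{33868}{10463} = 6588 \cdot \frac{1}{57802} - \frac{33868}{10463} = \frac{3294}{28901} - \frac{33868}{10463} = - \frac{944353946}{302391163}$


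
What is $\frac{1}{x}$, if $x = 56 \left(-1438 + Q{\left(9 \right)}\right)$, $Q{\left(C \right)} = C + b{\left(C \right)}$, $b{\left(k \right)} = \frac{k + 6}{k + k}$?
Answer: $- \frac{3}{239932} \approx -1.2504 \cdot 10^{-5}$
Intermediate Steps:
$b{\left(k \right)} = \frac{6 + k}{2 k}$
$Q{\left(C \right)} = C + \frac{6 + C}{2 C}$
$x = - \frac{239932}{3}$ ($x = 56 \left(-1438 + \left(\frac{1}{2} + 9 + \frac{3}{9}\right)\right) = 56 \left(-1438 + \left(\frac{1}{2} + 9 + 3 \cdot \frac{1}{9}\right)\right) = 56 \left(-1438 + \left(\frac{1}{2} + 9 + \frac{1}{3}\right)\right) = 56 \left(-1438 + \frac{59}{6}\right) = 56 \left(- \frac{8569}{6}\right) = - \frac{239932}{3} \approx -79977.0$)
$\frac{1}{x} = \frac{1}{- \frac{239932}{3}} = - \frac{3}{239932}$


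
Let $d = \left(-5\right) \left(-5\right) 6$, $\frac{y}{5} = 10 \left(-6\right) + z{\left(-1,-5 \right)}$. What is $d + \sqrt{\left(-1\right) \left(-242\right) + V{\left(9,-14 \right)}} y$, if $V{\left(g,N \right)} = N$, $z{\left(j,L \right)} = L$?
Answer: $150 - 650 \sqrt{57} \approx -4757.4$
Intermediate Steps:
$y = -325$ ($y = 5 \left(10 \left(-6\right) - 5\right) = 5 \left(-60 - 5\right) = 5 \left(-65\right) = -325$)
$d = 150$ ($d = 25 \cdot 6 = 150$)
$d + \sqrt{\left(-1\right) \left(-242\right) + V{\left(9,-14 \right)}} y = 150 + \sqrt{\left(-1\right) \left(-242\right) - 14} \left(-325\right) = 150 + \sqrt{242 - 14} \left(-325\right) = 150 + \sqrt{228} \left(-325\right) = 150 + 2 \sqrt{57} \left(-325\right) = 150 - 650 \sqrt{57}$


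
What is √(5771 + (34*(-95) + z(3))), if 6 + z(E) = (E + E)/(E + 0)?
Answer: √2537 ≈ 50.369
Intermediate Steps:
z(E) = -4 (z(E) = -6 + (E + E)/(E + 0) = -6 + (2*E)/E = -6 + 2 = -4)
√(5771 + (34*(-95) + z(3))) = √(5771 + (34*(-95) - 4)) = √(5771 + (-3230 - 4)) = √(5771 - 3234) = √2537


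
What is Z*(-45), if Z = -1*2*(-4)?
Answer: -360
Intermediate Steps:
Z = 8 (Z = -2*(-4) = 8)
Z*(-45) = 8*(-45) = -360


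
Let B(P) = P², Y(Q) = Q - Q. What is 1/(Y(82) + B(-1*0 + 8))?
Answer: 1/64 ≈ 0.015625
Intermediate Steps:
Y(Q) = 0
1/(Y(82) + B(-1*0 + 8)) = 1/(0 + (-1*0 + 8)²) = 1/(0 + (0 + 8)²) = 1/(0 + 8²) = 1/(0 + 64) = 1/64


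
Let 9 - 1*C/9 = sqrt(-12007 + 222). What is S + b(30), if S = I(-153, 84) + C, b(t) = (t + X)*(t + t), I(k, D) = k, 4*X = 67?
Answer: 2733 - 9*I*sqrt(11785) ≈ 2733.0 - 977.03*I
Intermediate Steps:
X = 67/4 (X = (1/4)*67 = 67/4 ≈ 16.750)
C = 81 - 9*I*sqrt(11785) (C = 81 - 9*sqrt(-12007 + 222) = 81 - 9*I*sqrt(11785) ≈ 81.0 - 977.03*I)
b(t) = 2*t*(67/4 + t) (b(t) = (t + 67/4)*(t + t) = (67/4 + t)*(2*t) = 2*t*(67/4 + t))
S = -72 - 9*I*sqrt(11785) (S = -153 + (81 - 9*I*sqrt(11785)) = -72 - 9*I*sqrt(11785) ≈ -72.0 - 977.03*I)
S + b(30) = (-72 - 9*I*sqrt(11785)) + (1/2)*30*(67 + 4*30) = (-72 - 9*I*sqrt(11785)) + (1/2)*30*(67 + 120) = (-72 - 9*I*sqrt(11785)) + (1/2)*30*187 = (-72 - 9*I*sqrt(11785)) + 2805 = 2733 - 9*I*sqrt(11785)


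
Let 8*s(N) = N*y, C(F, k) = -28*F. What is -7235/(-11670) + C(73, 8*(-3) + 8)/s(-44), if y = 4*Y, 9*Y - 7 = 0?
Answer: 3082793/25674 ≈ 120.07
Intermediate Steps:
Y = 7/9 (Y = 7/9 + (⅑)*0 = 7/9 + 0 = 7/9 ≈ 0.77778)
y = 28/9 (y = 4*(7/9) = 28/9 ≈ 3.1111)
s(N) = 7*N/18 (s(N) = (N*(28/9))/8 = (28*N/9)/8 = 7*N/18)
-7235/(-11670) + C(73, 8*(-3) + 8)/s(-44) = -7235/(-11670) + (-28*73)/(((7/18)*(-44))) = -7235*(-1/11670) - 2044/(-154/9) = 1447/2334 - 2044*(-9/154) = 1447/2334 + 1314/11 = 3082793/25674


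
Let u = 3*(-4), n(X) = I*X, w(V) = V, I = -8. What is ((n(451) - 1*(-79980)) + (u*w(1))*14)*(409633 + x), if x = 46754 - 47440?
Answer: 31163397188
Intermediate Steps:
n(X) = -8*X
x = -686
u = -12
((n(451) - 1*(-79980)) + (u*w(1))*14)*(409633 + x) = ((-8*451 - 1*(-79980)) - 12*1*14)*(409633 - 686) = ((-3608 + 79980) - 12*14)*408947 = (76372 - 168)*408947 = 76204*408947 = 31163397188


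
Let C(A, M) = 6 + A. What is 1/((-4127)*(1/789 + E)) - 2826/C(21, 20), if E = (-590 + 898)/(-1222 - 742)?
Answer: -78091037839/746103822 ≈ -104.67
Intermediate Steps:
E = -77/491 (E = 308/(-1964) = 308*(-1/1964) = -77/491 ≈ -0.15682)
1/((-4127)*(1/789 + E)) - 2826/C(21, 20) = 1/((-4127)*(1/789 - 77/491)) - 2826/(6 + 21) = -1/(4127*(1/789 - 77/491)) - 2826/27 = -1/(4127*(-60262/387399)) - 2826*1/27 = -1/4127*(-387399/60262) - 314/3 = 387399/248701274 - 314/3 = -78091037839/746103822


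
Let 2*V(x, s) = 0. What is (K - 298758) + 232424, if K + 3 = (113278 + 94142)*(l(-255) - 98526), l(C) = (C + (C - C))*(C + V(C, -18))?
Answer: -6948843757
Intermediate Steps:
V(x, s) = 0 (V(x, s) = (½)*0 = 0)
l(C) = C² (l(C) = (C + (C - C))*(C + 0) = (C + 0)*C = C*C = C²)
K = -6948777423 (K = -3 + (113278 + 94142)*((-255)² - 98526) = -3 + 207420*(65025 - 98526) = -3 + 207420*(-33501) = -3 - 6948777420 = -6948777423)
(K - 298758) + 232424 = (-6948777423 - 298758) + 232424 = -6949076181 + 232424 = -6948843757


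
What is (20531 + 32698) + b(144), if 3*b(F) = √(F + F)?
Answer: 53229 + 4*√2 ≈ 53235.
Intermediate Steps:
b(F) = √2*√F/3 (b(F) = √(F + F)/3 = √(2*F)/3 = (√2*√F)/3 = √2*√F/3)
(20531 + 32698) + b(144) = (20531 + 32698) + √2*√144/3 = 53229 + (⅓)*√2*12 = 53229 + 4*√2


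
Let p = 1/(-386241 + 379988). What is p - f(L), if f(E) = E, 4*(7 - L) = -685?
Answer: -4458393/25012 ≈ -178.25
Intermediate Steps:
L = 713/4 (L = 7 - 1/4*(-685) = 7 + 685/4 = 713/4 ≈ 178.25)
p = -1/6253 (p = 1/(-6253) = -1/6253 ≈ -0.00015992)
p - f(L) = -1/6253 - 1*713/4 = -1/6253 - 713/4 = -4458393/25012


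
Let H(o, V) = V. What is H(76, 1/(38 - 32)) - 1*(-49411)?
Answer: 296467/6 ≈ 49411.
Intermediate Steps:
H(76, 1/(38 - 32)) - 1*(-49411) = 1/(38 - 32) - 1*(-49411) = 1/6 + 49411 = ⅙ + 49411 = 296467/6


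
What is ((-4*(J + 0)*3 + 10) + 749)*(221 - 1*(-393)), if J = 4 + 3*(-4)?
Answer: 524970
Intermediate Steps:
J = -8 (J = 4 - 12 = -8)
((-4*(J + 0)*3 + 10) + 749)*(221 - 1*(-393)) = ((-4*(-8 + 0)*3 + 10) + 749)*(221 - 1*(-393)) = ((-4*(-8)*3 + 10) + 749)*(221 + 393) = ((32*3 + 10) + 749)*614 = ((96 + 10) + 749)*614 = (106 + 749)*614 = 855*614 = 524970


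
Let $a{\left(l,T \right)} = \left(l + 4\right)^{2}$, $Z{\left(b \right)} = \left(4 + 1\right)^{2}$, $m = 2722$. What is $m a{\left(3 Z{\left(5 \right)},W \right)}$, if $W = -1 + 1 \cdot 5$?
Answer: $16988002$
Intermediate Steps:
$W = 4$ ($W = -1 + 5 = 4$)
$Z{\left(b \right)} = 25$ ($Z{\left(b \right)} = 5^{2} = 25$)
$a{\left(l,T \right)} = \left(4 + l\right)^{2}$
$m a{\left(3 Z{\left(5 \right)},W \right)} = 2722 \left(4 + 3 \cdot 25\right)^{2} = 2722 \left(4 + 75\right)^{2} = 2722 \cdot 79^{2} = 2722 \cdot 6241 = 16988002$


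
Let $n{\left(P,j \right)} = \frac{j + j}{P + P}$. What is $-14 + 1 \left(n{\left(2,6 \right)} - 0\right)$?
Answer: $-11$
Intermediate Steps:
$n{\left(P,j \right)} = \frac{j}{P}$ ($n{\left(P,j \right)} = \frac{2 j}{2 P} = 2 j \frac{1}{2 P} = \frac{j}{P}$)
$-14 + 1 \left(n{\left(2,6 \right)} - 0\right) = -14 + 1 \left(\frac{6}{2} - 0\right) = -14 + 1 \left(6 \cdot \frac{1}{2} + 0\right) = -14 + 1 \left(3 + 0\right) = -14 + 1 \cdot 3 = -14 + 3 = -11$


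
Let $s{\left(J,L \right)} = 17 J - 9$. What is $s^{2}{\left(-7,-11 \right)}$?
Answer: $16384$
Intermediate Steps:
$s{\left(J,L \right)} = -9 + 17 J$
$s^{2}{\left(-7,-11 \right)} = \left(-9 + 17 \left(-7\right)\right)^{2} = \left(-9 - 119\right)^{2} = \left(-128\right)^{2} = 16384$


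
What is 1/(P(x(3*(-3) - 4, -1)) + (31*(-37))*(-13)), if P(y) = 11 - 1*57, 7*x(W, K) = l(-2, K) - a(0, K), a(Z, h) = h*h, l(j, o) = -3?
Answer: 1/14865 ≈ 6.7272e-5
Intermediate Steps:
a(Z, h) = h**2
x(W, K) = -3/7 - K**2/7 (x(W, K) = (-3 - K**2)/7 = -3/7 - K**2/7)
P(y) = -46 (P(y) = 11 - 57 = -46)
1/(P(x(3*(-3) - 4, -1)) + (31*(-37))*(-13)) = 1/(-46 + (31*(-37))*(-13)) = 1/(-46 - 1147*(-13)) = 1/(-46 + 14911) = 1/14865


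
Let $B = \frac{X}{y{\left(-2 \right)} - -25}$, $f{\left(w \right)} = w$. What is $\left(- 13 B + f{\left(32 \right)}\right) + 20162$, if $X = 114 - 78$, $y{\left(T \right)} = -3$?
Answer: $\frac{221900}{11} \approx 20173.0$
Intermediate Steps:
$X = 36$
$B = \frac{18}{11}$ ($B = \frac{36}{-3 - -25} = \frac{36}{-3 + 25} = \frac{36}{22} = 36 \cdot \frac{1}{22} = \frac{18}{11} \approx 1.6364$)
$\left(- 13 B + f{\left(32 \right)}\right) + 20162 = \left(\left(-13\right) \frac{18}{11} + 32\right) + 20162 = \left(- \frac{234}{11} + 32\right) + 20162 = \frac{118}{11} + 20162 = \frac{221900}{11}$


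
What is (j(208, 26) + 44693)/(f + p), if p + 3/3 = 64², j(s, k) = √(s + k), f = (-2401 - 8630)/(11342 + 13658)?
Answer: 1117325000/102363969 + 25000*√26/34121323 ≈ 10.919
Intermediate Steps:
f = -11031/25000 ≈ -0.44124
j(s, k) = √(k + s)
p = 4095 (p = -1 + 64² = -1 + 4096 = 4095)
(j(208, 26) + 44693)/(f + p) = (√(26 + 208) + 44693)/(-11031/25000 + 4095) = (√234 + 44693)/(102363969/25000) = (3*√26 + 44693)*(25000/102363969) = (44693 + 3*√26)*(25000/102363969) = 1117325000/102363969 + 25000*√26/34121323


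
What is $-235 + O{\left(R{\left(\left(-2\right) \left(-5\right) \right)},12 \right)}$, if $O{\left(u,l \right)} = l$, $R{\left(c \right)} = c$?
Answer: $-223$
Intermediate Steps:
$-235 + O{\left(R{\left(\left(-2\right) \left(-5\right) \right)},12 \right)} = -235 + 12 = -223$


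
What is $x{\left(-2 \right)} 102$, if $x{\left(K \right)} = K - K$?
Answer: $0$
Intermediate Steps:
$x{\left(K \right)} = 0$
$x{\left(-2 \right)} 102 = 0 \cdot 102 = 0$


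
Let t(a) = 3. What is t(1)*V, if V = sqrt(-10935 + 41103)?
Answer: 18*sqrt(838) ≈ 521.07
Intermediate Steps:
V = 6*sqrt(838) (V = sqrt(30168) = 6*sqrt(838) ≈ 173.69)
t(1)*V = 3*(6*sqrt(838)) = 18*sqrt(838)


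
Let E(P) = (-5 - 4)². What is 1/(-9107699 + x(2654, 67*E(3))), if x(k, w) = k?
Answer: -1/9105045 ≈ -1.0983e-7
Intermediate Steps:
E(P) = 81 (E(P) = (-9)² = 81)
1/(-9107699 + x(2654, 67*E(3))) = 1/(-9107699 + 2654) = 1/(-9105045) = -1/9105045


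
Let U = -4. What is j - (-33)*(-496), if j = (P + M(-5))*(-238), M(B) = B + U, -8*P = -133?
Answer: -72731/4 ≈ -18183.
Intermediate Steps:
P = 133/8 (P = -1/8*(-133) = 133/8 ≈ 16.625)
M(B) = -4 + B (M(B) = B - 4 = -4 + B)
j = -7259/4 (j = (133/8 + (-4 - 5))*(-238) = (133/8 - 9)*(-238) = (61/8)*(-238) = -7259/4 ≈ -1814.8)
j - (-33)*(-496) = -7259/4 - (-33)*(-496) = -7259/4 - 1*16368 = -7259/4 - 16368 = -72731/4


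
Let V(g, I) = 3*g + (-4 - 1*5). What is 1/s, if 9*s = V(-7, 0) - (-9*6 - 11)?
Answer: 9/35 ≈ 0.25714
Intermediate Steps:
V(g, I) = -9 + 3*g (V(g, I) = 3*g + (-4 - 5) = 3*g - 9 = -9 + 3*g)
s = 35/9 (s = ((-9 + 3*(-7)) - (-9*6 - 11))/9 = ((-9 - 21) - (-54 - 11))/9 = (-30 - 1*(-65))/9 = (-30 + 65)/9 = (⅑)*35 = 35/9 ≈ 3.8889)
1/s = 1/(35/9) = 9/35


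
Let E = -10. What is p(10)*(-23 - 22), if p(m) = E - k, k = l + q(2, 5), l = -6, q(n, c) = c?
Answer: 405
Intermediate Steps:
k = -1 (k = -6 + 5 = -1)
p(m) = -9 (p(m) = -10 - 1*(-1) = -10 + 1 = -9)
p(10)*(-23 - 22) = -9*(-23 - 22) = -9*(-45) = 405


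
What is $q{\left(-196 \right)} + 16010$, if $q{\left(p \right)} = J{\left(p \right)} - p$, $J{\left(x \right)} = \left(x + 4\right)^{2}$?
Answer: $53070$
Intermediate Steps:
$J{\left(x \right)} = \left(4 + x\right)^{2}$
$q{\left(p \right)} = \left(4 + p\right)^{2} - p$
$q{\left(-196 \right)} + 16010 = \left(\left(4 - 196\right)^{2} - -196\right) + 16010 = \left(\left(-192\right)^{2} + 196\right) + 16010 = \left(36864 + 196\right) + 16010 = 37060 + 16010 = 53070$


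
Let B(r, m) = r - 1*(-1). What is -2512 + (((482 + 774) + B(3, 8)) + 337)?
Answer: -915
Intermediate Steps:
B(r, m) = 1 + r (B(r, m) = r + 1 = 1 + r)
-2512 + (((482 + 774) + B(3, 8)) + 337) = -2512 + (((482 + 774) + (1 + 3)) + 337) = -2512 + ((1256 + 4) + 337) = -2512 + (1260 + 337) = -2512 + 1597 = -915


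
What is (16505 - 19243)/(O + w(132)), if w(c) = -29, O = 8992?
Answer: -2738/8963 ≈ -0.30548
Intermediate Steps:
(16505 - 19243)/(O + w(132)) = (16505 - 19243)/(8992 - 29) = -2738/8963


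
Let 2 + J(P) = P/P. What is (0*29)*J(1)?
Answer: 0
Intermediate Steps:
J(P) = -1 (J(P) = -2 + P/P = -2 + 1 = -1)
(0*29)*J(1) = (0*29)*(-1) = 0*(-1) = 0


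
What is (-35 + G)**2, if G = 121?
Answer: 7396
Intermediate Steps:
(-35 + G)**2 = (-35 + 121)**2 = 86**2 = 7396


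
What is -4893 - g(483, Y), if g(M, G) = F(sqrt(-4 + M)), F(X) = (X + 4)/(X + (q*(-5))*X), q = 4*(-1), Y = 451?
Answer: -102754/21 - 4*sqrt(479)/10059 ≈ -4893.1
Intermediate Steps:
q = -4
F(X) = (4 + X)/(21*X) (F(X) = (X + 4)/(X + (-4*(-5))*X) = (4 + X)/(X + 20*X) = (4 + X)/((21*X)) = (4 + X)*(1/(21*X)) = (4 + X)/(21*X))
g(M, G) = (4 + sqrt(-4 + M))/(21*sqrt(-4 + M)) (g(M, G) = (4 + sqrt(-4 + M))/(21*(sqrt(-4 + M))) = (4 + sqrt(-4 + M))/(21*sqrt(-4 + M)))
-4893 - g(483, Y) = -4893 - (1/21 + 4/(21*sqrt(-4 + 483))) = -4893 - (1/21 + 4/(21*sqrt(479))) = -4893 - (1/21 + 4*(sqrt(479)/479)/21) = -4893 - (1/21 + 4*sqrt(479)/10059) = -4893 + (-1/21 - 4*sqrt(479)/10059) = -102754/21 - 4*sqrt(479)/10059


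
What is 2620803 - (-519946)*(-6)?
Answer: -498873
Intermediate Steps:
2620803 - (-519946)*(-6) = 2620803 - 1*3119676 = 2620803 - 3119676 = -498873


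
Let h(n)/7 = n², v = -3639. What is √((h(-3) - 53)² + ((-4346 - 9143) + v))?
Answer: 6*I*√473 ≈ 130.49*I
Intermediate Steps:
h(n) = 7*n²
√((h(-3) - 53)² + ((-4346 - 9143) + v)) = √((7*(-3)² - 53)² + ((-4346 - 9143) - 3639)) = √((7*9 - 53)² + (-13489 - 3639)) = √((63 - 53)² - 17128) = √(10² - 17128) = √(100 - 17128) = √(-17028) = 6*I*√473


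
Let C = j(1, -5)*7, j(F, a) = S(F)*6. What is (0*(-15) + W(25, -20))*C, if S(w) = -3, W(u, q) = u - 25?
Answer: 0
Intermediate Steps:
W(u, q) = -25 + u
j(F, a) = -18 (j(F, a) = -3*6 = -18)
C = -126 (C = -18*7 = -126)
(0*(-15) + W(25, -20))*C = (0*(-15) + (-25 + 25))*(-126) = (0 + 0)*(-126) = 0*(-126) = 0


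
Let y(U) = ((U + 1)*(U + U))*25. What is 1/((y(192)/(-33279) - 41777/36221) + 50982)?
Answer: 401799553/20461711289185 ≈ 1.9637e-5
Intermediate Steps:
y(U) = 50*U*(1 + U) (y(U) = ((1 + U)*(2*U))*25 = (2*U*(1 + U))*25 = 50*U*(1 + U))
1/((y(192)/(-33279) - 41777/36221) + 50982) = 1/(((50*192*(1 + 192))/(-33279) - 41777/36221) + 50982) = 1/(((50*192*193)*(-1/33279) - 41777*1/36221) + 50982) = 1/((1852800*(-1/33279) - 41777/36221) + 50982) = 1/((-617600/11093 - 41777/36221) + 50982) = 1/(-22833521861/401799553 + 50982) = 1/(20461711289185/401799553) = 401799553/20461711289185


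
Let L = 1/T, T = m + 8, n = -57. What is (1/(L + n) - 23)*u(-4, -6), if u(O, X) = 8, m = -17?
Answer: -47324/257 ≈ -184.14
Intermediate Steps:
T = -9 (T = -17 + 8 = -9)
L = -1/9 (L = 1/(-9) = -1/9 ≈ -0.11111)
(1/(L + n) - 23)*u(-4, -6) = (1/(-1/9 - 57) - 23)*8 = (1/(-514/9) - 23)*8 = (-9/514 - 23)*8 = -11831/514*8 = -47324/257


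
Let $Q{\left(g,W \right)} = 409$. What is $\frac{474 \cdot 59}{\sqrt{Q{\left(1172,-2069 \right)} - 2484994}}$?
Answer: $- \frac{9322 i \sqrt{276065}}{276065} \approx - 17.742 i$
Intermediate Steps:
$\frac{474 \cdot 59}{\sqrt{Q{\left(1172,-2069 \right)} - 2484994}} = \frac{474 \cdot 59}{\sqrt{409 - 2484994}} = \frac{27966}{\sqrt{-2484585}} = \frac{27966}{3 i \sqrt{276065}} = 27966 \left(- \frac{i \sqrt{276065}}{828195}\right) = - \frac{9322 i \sqrt{276065}}{276065}$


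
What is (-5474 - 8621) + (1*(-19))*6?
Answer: -14209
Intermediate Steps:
(-5474 - 8621) + (1*(-19))*6 = -14095 - 19*6 = -14095 - 114 = -14209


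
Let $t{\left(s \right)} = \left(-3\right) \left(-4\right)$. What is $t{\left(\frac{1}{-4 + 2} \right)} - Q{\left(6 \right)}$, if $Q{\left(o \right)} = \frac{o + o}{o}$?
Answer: $10$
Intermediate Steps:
$Q{\left(o \right)} = 2$ ($Q{\left(o \right)} = \frac{2 o}{o} = 2$)
$t{\left(s \right)} = 12$
$t{\left(\frac{1}{-4 + 2} \right)} - Q{\left(6 \right)} = 12 - 2 = 10$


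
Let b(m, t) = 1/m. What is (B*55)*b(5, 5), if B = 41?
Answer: 451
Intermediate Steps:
(B*55)*b(5, 5) = (41*55)/5 = 2255*(⅕) = 451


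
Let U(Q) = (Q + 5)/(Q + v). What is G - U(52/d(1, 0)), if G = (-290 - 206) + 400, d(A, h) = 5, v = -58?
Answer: -3253/34 ≈ -95.677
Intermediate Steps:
U(Q) = (5 + Q)/(-58 + Q) (U(Q) = (Q + 5)/(Q - 58) = (5 + Q)/(-58 + Q))
G = -96 (G = -496 + 400 = -96)
G - U(52/d(1, 0)) = -96 - (5 + 52/5)/(-58 + 52/5) = -96 - 77/((-238/5)*5) = -96 - (-5)*77/(238*5) = -96 - 1*(-11/34) = -96 + 11/34 = -3253/34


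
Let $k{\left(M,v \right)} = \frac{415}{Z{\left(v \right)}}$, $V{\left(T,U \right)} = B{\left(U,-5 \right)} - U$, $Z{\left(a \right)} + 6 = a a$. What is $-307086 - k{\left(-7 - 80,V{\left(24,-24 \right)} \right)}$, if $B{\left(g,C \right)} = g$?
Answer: $- \frac{1842101}{6} \approx -3.0702 \cdot 10^{5}$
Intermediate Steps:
$Z{\left(a \right)} = -6 + a^{2}$ ($Z{\left(a \right)} = -6 + a a = -6 + a^{2}$)
$V{\left(T,U \right)} = 0$ ($V{\left(T,U \right)} = U - U = 0$)
$k{\left(M,v \right)} = \frac{415}{-6 + v^{2}}$
$-307086 - k{\left(-7 - 80,V{\left(24,-24 \right)} \right)} = -307086 - \frac{415}{-6 + 0^{2}} = -307086 - \frac{415}{-6 + 0} = -307086 - \frac{415}{-6} = -307086 - 415 \left(- \frac{1}{6}\right) = -307086 - - \frac{415}{6} = -307086 + \frac{415}{6} = - \frac{1842101}{6}$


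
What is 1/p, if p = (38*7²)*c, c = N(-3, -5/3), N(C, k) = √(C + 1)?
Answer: -I*√2/3724 ≈ -0.00037976*I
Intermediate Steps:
N(C, k) = √(1 + C)
c = I*√2 (c = √(1 - 3) = √(-2) = I*√2 ≈ 1.4142*I)
p = 1862*I*√2 (p = (38*7²)*(I*√2) = (38*49)*(I*√2) = 1862*(I*√2) = 1862*I*√2 ≈ 2633.3*I)
1/p = 1/(1862*I*√2) = -I*√2/3724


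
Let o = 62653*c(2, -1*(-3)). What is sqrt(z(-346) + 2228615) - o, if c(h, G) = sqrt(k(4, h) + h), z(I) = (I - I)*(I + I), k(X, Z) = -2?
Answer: sqrt(2228615) ≈ 1492.9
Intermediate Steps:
z(I) = 0 (z(I) = 0*(2*I) = 0)
c(h, G) = sqrt(-2 + h)
o = 0 (o = 62653*sqrt(-2 + 2) = 62653*sqrt(0) = 62653*0 = 0)
sqrt(z(-346) + 2228615) - o = sqrt(0 + 2228615) - 1*0 = sqrt(2228615) + 0 = sqrt(2228615)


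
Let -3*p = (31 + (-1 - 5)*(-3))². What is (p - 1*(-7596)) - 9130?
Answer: -7003/3 ≈ -2334.3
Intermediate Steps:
p = -2401/3 (p = -(31 + (-1 - 5)*(-3))²/3 = -(31 - 6*(-3))²/3 = -(31 + 18)²/3 = -⅓*49² = -⅓*2401 = -2401/3 ≈ -800.33)
(p - 1*(-7596)) - 9130 = (-2401/3 - 1*(-7596)) - 9130 = (-2401/3 + 7596) - 9130 = 20387/3 - 9130 = -7003/3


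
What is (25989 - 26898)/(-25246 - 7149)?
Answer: 909/32395 ≈ 0.028060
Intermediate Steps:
(25989 - 26898)/(-25246 - 7149) = -909/(-32395) = -909*(-1/32395) = 909/32395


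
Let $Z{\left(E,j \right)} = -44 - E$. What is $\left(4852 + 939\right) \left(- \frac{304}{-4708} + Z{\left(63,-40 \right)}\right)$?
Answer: $- \frac{728872633}{1177} \approx -6.1926 \cdot 10^{5}$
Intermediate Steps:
$\left(4852 + 939\right) \left(- \frac{304}{-4708} + Z{\left(63,-40 \right)}\right) = \left(4852 + 939\right) \left(- \frac{304}{-4708} - 107\right) = 5791 \left(\left(-304\right) \left(- \frac{1}{4708}\right) - 107\right) = 5791 \left(\frac{76}{1177} - 107\right) = 5791 \left(- \frac{125863}{1177}\right) = - \frac{728872633}{1177}$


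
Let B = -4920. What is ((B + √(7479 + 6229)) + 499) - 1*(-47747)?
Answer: 43326 + 2*√3427 ≈ 43443.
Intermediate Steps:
((B + √(7479 + 6229)) + 499) - 1*(-47747) = ((-4920 + √(7479 + 6229)) + 499) - 1*(-47747) = ((-4920 + √13708) + 499) + 47747 = ((-4920 + 2*√3427) + 499) + 47747 = (-4421 + 2*√3427) + 47747 = 43326 + 2*√3427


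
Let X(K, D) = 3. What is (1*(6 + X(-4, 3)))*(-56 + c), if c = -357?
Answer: -3717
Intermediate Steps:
(1*(6 + X(-4, 3)))*(-56 + c) = (1*(6 + 3))*(-56 - 357) = (1*9)*(-413) = 9*(-413) = -3717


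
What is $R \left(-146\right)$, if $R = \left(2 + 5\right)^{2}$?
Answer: $-7154$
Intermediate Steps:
$R = 49$ ($R = 7^{2} = 49$)
$R \left(-146\right) = 49 \left(-146\right) = -7154$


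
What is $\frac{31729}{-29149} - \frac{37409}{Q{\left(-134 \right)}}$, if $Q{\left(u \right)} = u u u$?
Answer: $- \frac{75252838875}{70135525496} \approx -1.073$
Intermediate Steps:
$Q{\left(u \right)} = u^{3}$ ($Q{\left(u \right)} = u^{2} u = u^{3}$)
$\frac{31729}{-29149} - \frac{37409}{Q{\left(-134 \right)}} = \frac{31729}{-29149} - \frac{37409}{\left(-134\right)^{3}} = 31729 \left(- \frac{1}{29149}\right) - \frac{37409}{-2406104} = - \frac{31729}{29149} - - \frac{37409}{2406104} = - \frac{31729}{29149} + \frac{37409}{2406104} = - \frac{75252838875}{70135525496}$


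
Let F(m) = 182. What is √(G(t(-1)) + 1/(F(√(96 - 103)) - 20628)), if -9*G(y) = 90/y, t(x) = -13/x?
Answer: I*√54348514454/265798 ≈ 0.87709*I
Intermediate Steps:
G(y) = -10/y
√(G(t(-1)) + 1/(F(√(96 - 103)) - 20628)) = √(-10/((-13/(-1))) + 1/(182 - 20628)) = √(-10/((-13*(-1))) + 1/(-20446)) = √(-10/13 - 1/20446) = √(-204473/265798) = I*√54348514454/265798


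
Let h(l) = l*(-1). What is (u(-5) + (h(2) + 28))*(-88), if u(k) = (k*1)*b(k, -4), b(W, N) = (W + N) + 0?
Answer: -6248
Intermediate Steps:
b(W, N) = N + W (b(W, N) = (N + W) + 0 = N + W)
h(l) = -l
u(k) = k*(-4 + k) (u(k) = (k*1)*(-4 + k) = k*(-4 + k))
(u(-5) + (h(2) + 28))*(-88) = (-5*(-4 - 5) + (-1*2 + 28))*(-88) = (-5*(-9) + (-2 + 28))*(-88) = (45 + 26)*(-88) = 71*(-88) = -6248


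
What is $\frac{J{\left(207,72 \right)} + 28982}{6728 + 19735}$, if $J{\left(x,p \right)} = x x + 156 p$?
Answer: $\frac{83063}{26463} \approx 3.1388$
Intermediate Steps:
$J{\left(x,p \right)} = x^{2} + 156 p$
$\frac{J{\left(207,72 \right)} + 28982}{6728 + 19735} = \frac{\left(207^{2} + 156 \cdot 72\right) + 28982}{6728 + 19735} = \frac{\left(42849 + 11232\right) + 28982}{26463} = \left(54081 + 28982\right) \frac{1}{26463} = 83063 \cdot \frac{1}{26463} = \frac{83063}{26463}$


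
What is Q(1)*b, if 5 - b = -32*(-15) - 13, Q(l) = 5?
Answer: -2310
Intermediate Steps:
b = -462 (b = 5 - (-32*(-15) - 13) = 5 - (480 - 13) = 5 - 1*467 = 5 - 467 = -462)
Q(1)*b = 5*(-462) = -2310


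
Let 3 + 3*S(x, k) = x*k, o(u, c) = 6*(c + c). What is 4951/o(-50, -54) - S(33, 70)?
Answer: -503263/648 ≈ -776.64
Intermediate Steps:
o(u, c) = 12*c (o(u, c) = 6*(2*c) = 12*c)
S(x, k) = -1 + k*x/3 (S(x, k) = -1 + (x*k)/3 = -1 + (k*x)/3 = -1 + k*x/3)
4951/o(-50, -54) - S(33, 70) = 4951/((12*(-54))) - (-1 + (1/3)*70*33) = 4951/(-648) - (-1 + 770) = 4951*(-1/648) - 1*769 = -4951/648 - 769 = -503263/648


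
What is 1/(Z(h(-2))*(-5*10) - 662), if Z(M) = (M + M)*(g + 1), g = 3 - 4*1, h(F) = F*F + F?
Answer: -1/662 ≈ -0.0015106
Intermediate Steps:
h(F) = F + F**2 (h(F) = F**2 + F = F + F**2)
g = -1 (g = 3 - 4 = -1)
Z(M) = 0 (Z(M) = (M + M)*(-1 + 1) = (2*M)*0 = 0)
1/(Z(h(-2))*(-5*10) - 662) = 1/(0*(-5*10) - 662) = 1/(0*(-50) - 662) = 1/(0 - 662) = 1/(-662) = -1/662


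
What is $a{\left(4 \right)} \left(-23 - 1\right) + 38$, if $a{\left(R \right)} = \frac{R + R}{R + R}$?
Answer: $14$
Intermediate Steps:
$a{\left(R \right)} = 1$ ($a{\left(R \right)} = \frac{2 R}{2 R} = 2 R \frac{1}{2 R} = 1$)
$a{\left(4 \right)} \left(-23 - 1\right) + 38 = 1 \left(-23 - 1\right) + 38 = 1 \left(-24\right) + 38 = -24 + 38 = 14$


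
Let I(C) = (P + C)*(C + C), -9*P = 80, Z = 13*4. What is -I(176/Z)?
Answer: 56672/1521 ≈ 37.260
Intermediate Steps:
Z = 52
P = -80/9 (P = -1/9*80 = -80/9 ≈ -8.8889)
I(C) = 2*C*(-80/9 + C) (I(C) = (-80/9 + C)*(C + C) = (-80/9 + C)*(2*C) = 2*C*(-80/9 + C))
-I(176/Z) = -2*176/52*(-80 + 9*(176/52))/9 = -2*176*(1/52)*(-80 + 9*(176*(1/52)))/9 = -2*44*(-80 + 9*(44/13))/(9*13) = -2*44*(-80 + 396/13)/(9*13) = -2*44*(-644)/(9*13*13) = -1*(-56672/1521) = 56672/1521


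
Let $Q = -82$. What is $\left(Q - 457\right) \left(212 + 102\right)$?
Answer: $-169246$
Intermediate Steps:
$\left(Q - 457\right) \left(212 + 102\right) = \left(-82 - 457\right) \left(212 + 102\right) = \left(-539\right) 314 = -169246$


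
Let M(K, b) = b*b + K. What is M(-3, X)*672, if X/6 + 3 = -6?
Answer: 1957536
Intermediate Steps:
X = -54 (X = -18 + 6*(-6) = -18 - 36 = -54)
M(K, b) = K + b**2 (M(K, b) = b**2 + K = K + b**2)
M(-3, X)*672 = (-3 + (-54)**2)*672 = (-3 + 2916)*672 = 2913*672 = 1957536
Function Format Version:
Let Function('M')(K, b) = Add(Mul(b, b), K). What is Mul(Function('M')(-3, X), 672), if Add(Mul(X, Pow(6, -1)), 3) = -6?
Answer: 1957536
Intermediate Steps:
X = -54 (X = Add(-18, Mul(6, -6)) = Add(-18, -36) = -54)
Function('M')(K, b) = Add(K, Pow(b, 2)) (Function('M')(K, b) = Add(Pow(b, 2), K) = Add(K, Pow(b, 2)))
Mul(Function('M')(-3, X), 672) = Mul(Add(-3, Pow(-54, 2)), 672) = Mul(Add(-3, 2916), 672) = Mul(2913, 672) = 1957536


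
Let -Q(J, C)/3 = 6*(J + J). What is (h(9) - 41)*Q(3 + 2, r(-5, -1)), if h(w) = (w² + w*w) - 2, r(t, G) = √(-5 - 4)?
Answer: -21420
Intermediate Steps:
r(t, G) = 3*I (r(t, G) = √(-9) = 3*I)
h(w) = -2 + 2*w² (h(w) = (w² + w²) - 2 = 2*w² - 2 = -2 + 2*w²)
Q(J, C) = -36*J (Q(J, C) = -18*(J + J) = -18*2*J = -36*J)
(h(9) - 41)*Q(3 + 2, r(-5, -1)) = ((-2 + 2*9²) - 41)*(-36*(3 + 2)) = ((-2 + 2*81) - 41)*(-36*5) = ((-2 + 162) - 41)*(-180) = (160 - 41)*(-180) = 119*(-180) = -21420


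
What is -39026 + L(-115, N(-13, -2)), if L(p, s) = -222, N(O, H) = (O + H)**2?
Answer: -39248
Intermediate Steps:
N(O, H) = (H + O)**2
-39026 + L(-115, N(-13, -2)) = -39026 - 222 = -39248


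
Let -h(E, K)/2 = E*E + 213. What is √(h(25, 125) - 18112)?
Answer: 2*I*√4947 ≈ 140.67*I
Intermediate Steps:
h(E, K) = -426 - 2*E² (h(E, K) = -2*(E*E + 213) = -2*(E² + 213) = -2*(213 + E²) = -426 - 2*E²)
√(h(25, 125) - 18112) = √((-426 - 2*25²) - 18112) = √((-426 - 2*625) - 18112) = √((-426 - 1250) - 18112) = √(-1676 - 18112) = √(-19788) = 2*I*√4947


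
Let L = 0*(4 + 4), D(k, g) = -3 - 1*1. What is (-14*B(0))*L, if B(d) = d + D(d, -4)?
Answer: 0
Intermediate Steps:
D(k, g) = -4 (D(k, g) = -3 - 1 = -4)
B(d) = -4 + d (B(d) = d - 4 = -4 + d)
L = 0 (L = 0*8 = 0)
(-14*B(0))*L = -14*(-4 + 0)*0 = -14*(-4)*0 = 56*0 = 0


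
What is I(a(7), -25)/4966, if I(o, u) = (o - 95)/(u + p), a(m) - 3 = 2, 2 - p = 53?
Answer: 45/188708 ≈ 0.00023846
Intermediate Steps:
p = -51 (p = 2 - 1*53 = 2 - 53 = -51)
a(m) = 5 (a(m) = 3 + 2 = 5)
I(o, u) = (-95 + o)/(-51 + u) (I(o, u) = (o - 95)/(u - 51) = (-95 + o)/(-51 + u))
I(a(7), -25)/4966 = ((-95 + 5)/(-51 - 25))/4966 = (-90/(-76))*(1/4966) = -1/76*(-90)*(1/4966) = (45/38)*(1/4966) = 45/188708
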